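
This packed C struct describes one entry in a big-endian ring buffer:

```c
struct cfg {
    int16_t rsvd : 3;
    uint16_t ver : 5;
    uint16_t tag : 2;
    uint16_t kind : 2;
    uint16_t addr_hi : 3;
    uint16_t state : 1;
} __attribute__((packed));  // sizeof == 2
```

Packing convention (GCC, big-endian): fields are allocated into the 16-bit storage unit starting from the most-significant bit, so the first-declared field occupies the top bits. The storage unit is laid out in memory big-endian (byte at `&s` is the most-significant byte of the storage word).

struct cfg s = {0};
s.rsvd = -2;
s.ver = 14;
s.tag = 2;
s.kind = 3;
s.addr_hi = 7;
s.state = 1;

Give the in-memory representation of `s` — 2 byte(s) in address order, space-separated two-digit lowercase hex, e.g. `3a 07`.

ce bf

rsvd:3 = -2 → 0x6 << 13 → word 0xc000
ver:5 = 14 → 0xe << 8 → word 0xce00
tag:2 = 2 → 0x2 << 6 → word 0xce80
kind:2 = 3 → 0x3 << 4 → word 0xceb0
addr_hi:3 = 7 → 0x7 << 1 → word 0xcebe
state:1 = 1 → 0x1 << 0 → word 0xcebf
word = 0xcebf → big-endian bytes:
  [0]=0xce  [1]=0xbf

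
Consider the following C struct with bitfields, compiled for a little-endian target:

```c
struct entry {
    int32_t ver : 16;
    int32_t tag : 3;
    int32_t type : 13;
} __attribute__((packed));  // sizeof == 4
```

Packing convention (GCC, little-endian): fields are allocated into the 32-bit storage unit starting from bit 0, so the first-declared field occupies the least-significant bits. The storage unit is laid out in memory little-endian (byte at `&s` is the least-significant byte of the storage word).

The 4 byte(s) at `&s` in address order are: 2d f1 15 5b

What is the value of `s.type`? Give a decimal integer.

2914

[0]=0x2d [1]=0xf1 [2]=0x15 [3]=0x5b (little-endian) → word 0x5b15f12d
ver [0+:16] = (word>>0) & 0xffff = 61741
tag [16+:3] = (word>>16) & 0x7 = 5
type [19+:13] = (word>>19) & 0x1fff = 2914  ←
type signed 13b, MSB=0: value = 2914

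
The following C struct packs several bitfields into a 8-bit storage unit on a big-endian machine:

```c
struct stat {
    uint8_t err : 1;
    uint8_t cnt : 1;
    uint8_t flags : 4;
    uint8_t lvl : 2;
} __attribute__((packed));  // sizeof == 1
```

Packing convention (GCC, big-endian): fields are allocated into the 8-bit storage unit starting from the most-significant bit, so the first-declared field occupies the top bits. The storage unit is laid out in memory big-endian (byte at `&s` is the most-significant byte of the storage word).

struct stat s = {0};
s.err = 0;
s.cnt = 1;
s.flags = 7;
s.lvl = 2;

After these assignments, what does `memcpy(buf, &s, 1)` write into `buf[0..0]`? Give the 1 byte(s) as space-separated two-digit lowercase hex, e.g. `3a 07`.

[7+:1] err=0 & 0x1 = 0x0; word=0x00
[6+:1] cnt=1 & 0x1 = 0x1; word=0x40
[2+:4] flags=7 & 0xf = 0x7; word=0x5c
[0+:2] lvl=2 & 0x3 = 0x2; word=0x5e
word = 0x5e → big-endian bytes:
  [0]=0x5e

5e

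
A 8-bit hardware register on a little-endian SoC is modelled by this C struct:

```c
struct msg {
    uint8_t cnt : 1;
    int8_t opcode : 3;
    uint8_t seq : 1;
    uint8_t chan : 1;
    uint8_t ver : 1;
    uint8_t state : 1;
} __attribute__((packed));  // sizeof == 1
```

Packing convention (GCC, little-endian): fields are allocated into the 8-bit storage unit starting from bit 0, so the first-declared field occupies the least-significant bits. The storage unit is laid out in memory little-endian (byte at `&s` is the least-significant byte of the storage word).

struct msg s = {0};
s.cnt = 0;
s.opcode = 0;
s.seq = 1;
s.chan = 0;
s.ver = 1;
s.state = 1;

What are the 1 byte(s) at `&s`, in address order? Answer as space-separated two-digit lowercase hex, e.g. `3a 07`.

cnt (1b) val=0 bits=0x0 at bit 0: 0x00
opcode (3b) val=0 bits=0x0 at bit 1: 0x00
seq (1b) val=1 bits=0x1 at bit 4: 0x10
chan (1b) val=0 bits=0x0 at bit 5: 0x10
ver (1b) val=1 bits=0x1 at bit 6: 0x50
state (1b) val=1 bits=0x1 at bit 7: 0xd0
word = 0xd0 → little-endian bytes:
  [0]=0xd0

d0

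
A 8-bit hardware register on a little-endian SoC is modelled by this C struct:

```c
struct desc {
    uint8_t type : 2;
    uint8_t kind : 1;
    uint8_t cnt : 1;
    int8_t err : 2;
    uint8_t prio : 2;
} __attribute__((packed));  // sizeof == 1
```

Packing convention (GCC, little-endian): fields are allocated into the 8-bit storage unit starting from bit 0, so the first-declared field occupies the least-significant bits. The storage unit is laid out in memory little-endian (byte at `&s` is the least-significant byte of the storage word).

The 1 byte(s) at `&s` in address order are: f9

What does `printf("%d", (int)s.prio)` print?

[0]=0xf9 (little-endian) → word 0xf9
type [0+:2] = (word>>0) & 0x3 = 1
kind [2+:1] = (word>>2) & 0x1 = 0
cnt [3+:1] = (word>>3) & 0x1 = 1
err [4+:2] = (word>>4) & 0x3 = 3
prio [6+:2] = (word>>6) & 0x3 = 3  ←

3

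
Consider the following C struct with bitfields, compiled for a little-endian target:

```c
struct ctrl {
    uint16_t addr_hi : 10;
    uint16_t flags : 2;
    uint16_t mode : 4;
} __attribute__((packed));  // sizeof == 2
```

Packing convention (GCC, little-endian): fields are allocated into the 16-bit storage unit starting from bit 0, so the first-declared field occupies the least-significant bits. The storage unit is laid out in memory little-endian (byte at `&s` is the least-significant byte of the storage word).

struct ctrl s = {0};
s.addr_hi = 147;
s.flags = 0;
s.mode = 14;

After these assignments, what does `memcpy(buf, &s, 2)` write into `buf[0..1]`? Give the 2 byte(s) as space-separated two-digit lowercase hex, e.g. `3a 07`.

93 e0

[0+:10] addr_hi=147 & 0x3ff = 0x93; word=0x0093
[10+:2] flags=0 & 0x3 = 0x0; word=0x0093
[12+:4] mode=14 & 0xf = 0xe; word=0xe093
word = 0xe093 → little-endian bytes:
  [0]=0x93  [1]=0xe0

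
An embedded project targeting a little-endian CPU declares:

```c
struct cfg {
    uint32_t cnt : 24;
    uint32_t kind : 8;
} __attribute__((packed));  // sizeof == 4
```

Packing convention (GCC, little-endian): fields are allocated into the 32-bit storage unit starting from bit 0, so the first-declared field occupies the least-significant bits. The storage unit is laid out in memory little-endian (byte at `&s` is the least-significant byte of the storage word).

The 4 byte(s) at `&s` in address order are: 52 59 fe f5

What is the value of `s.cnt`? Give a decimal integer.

[0]=0x52 [1]=0x59 [2]=0xfe [3]=0xf5 (little-endian) → word 0xf5fe5952
cnt:24 @ bit 0 → (0xf5fe5952>>0)&0xffffff = 0xfe5952  ←
kind:8 @ bit 24 → (0xf5fe5952>>24)&0xff = 0xf5

16669010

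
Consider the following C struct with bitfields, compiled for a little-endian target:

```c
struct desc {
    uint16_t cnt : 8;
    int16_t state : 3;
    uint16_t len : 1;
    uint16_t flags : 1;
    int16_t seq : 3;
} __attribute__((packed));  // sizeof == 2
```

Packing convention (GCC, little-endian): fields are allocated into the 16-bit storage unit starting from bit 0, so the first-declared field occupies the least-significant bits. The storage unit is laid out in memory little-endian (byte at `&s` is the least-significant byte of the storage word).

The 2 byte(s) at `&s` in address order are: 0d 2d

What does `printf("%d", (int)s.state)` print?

[0]=0x0d [1]=0x2d (little-endian) → word 0x2d0d
cnt:8 @ bit 0 → (0x2d0d>>0)&0xff = 0xd
state:3 @ bit 8 → (0x2d0d>>8)&0x7 = 0x5  ←
len:1 @ bit 11 → (0x2d0d>>11)&0x1 = 0x1
flags:1 @ bit 12 → (0x2d0d>>12)&0x1 = 0x0
seq:3 @ bit 13 → (0x2d0d>>13)&0x7 = 0x1
state signed 3b, MSB=1: 5 - 8 = -3

-3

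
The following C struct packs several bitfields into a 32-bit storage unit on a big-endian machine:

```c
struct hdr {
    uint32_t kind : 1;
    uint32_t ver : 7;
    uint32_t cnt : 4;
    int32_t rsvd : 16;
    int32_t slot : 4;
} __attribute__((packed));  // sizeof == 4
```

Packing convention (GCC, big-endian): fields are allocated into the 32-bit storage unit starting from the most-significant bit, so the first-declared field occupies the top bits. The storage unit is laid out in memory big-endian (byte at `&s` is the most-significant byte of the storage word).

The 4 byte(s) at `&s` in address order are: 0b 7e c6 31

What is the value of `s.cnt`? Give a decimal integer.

7

[0]=0x0b [1]=0x7e [2]=0xc6 [3]=0x31 (big-endian) → word 0x0b7ec631
kind:1 @ bit 31 → (0x0b7ec631>>31)&0x1 = 0x0
ver:7 @ bit 24 → (0x0b7ec631>>24)&0x7f = 0xb
cnt:4 @ bit 20 → (0x0b7ec631>>20)&0xf = 0x7  ←
rsvd:16 @ bit 4 → (0x0b7ec631>>4)&0xffff = 0xec63
slot:4 @ bit 0 → (0x0b7ec631>>0)&0xf = 0x1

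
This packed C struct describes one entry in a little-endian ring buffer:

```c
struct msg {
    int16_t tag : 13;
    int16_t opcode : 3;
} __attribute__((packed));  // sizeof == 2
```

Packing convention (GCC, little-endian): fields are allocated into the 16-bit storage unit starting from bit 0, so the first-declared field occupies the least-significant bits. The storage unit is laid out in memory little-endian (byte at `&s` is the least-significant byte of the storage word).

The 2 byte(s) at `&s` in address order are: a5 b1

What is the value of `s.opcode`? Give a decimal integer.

[0]=0xa5 [1]=0xb1 (little-endian) → word 0xb1a5
tag:13 @ bit 0 → (0xb1a5>>0)&0x1fff = 0x11a5
opcode:3 @ bit 13 → (0xb1a5>>13)&0x7 = 0x5  ←
opcode signed 3b, MSB=1: 5 - 8 = -3

-3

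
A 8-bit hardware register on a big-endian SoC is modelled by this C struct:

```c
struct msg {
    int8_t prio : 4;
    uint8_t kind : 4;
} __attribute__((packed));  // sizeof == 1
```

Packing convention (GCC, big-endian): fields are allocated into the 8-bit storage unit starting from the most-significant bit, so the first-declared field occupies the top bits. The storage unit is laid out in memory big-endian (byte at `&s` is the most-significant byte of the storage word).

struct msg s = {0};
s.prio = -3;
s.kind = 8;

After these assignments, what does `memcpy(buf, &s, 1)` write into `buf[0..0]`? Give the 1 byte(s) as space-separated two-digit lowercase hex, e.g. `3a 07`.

d8

[4+:4] prio=-3 & 0xf = 0xd; word=0xd0
[0+:4] kind=8 & 0xf = 0x8; word=0xd8
word = 0xd8 → big-endian bytes:
  [0]=0xd8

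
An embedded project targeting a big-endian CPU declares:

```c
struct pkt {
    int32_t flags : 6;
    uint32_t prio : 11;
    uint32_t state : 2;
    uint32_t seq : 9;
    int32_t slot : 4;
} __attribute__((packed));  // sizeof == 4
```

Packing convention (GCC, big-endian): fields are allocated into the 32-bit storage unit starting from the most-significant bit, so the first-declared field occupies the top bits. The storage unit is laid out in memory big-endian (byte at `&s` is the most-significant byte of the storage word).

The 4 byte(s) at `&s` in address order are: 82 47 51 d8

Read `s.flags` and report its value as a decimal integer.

-32

[0]=0x82 [1]=0x47 [2]=0x51 [3]=0xd8 (big-endian) → word 0x824751d8
flags:6 @ bit 26 → (0x824751d8>>26)&0x3f = 0x20  ←
prio:11 @ bit 15 → (0x824751d8>>15)&0x7ff = 0x48e
state:2 @ bit 13 → (0x824751d8>>13)&0x3 = 0x2
seq:9 @ bit 4 → (0x824751d8>>4)&0x1ff = 0x11d
slot:4 @ bit 0 → (0x824751d8>>0)&0xf = 0x8
flags signed 6b, MSB=1: 32 - 64 = -32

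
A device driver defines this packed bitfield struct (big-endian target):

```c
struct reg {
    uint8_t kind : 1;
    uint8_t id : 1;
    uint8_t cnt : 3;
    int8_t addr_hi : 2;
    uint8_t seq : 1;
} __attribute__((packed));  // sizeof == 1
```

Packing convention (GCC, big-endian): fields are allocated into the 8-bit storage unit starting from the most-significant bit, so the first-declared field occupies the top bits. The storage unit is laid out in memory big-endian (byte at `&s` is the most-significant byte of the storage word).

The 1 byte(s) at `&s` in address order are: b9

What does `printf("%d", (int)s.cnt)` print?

7

[0]=0xb9 (big-endian) → word 0xb9
kind:1 @ bit 7 → (0xb9>>7)&0x1 = 0x1
id:1 @ bit 6 → (0xb9>>6)&0x1 = 0x0
cnt:3 @ bit 3 → (0xb9>>3)&0x7 = 0x7  ←
addr_hi:2 @ bit 1 → (0xb9>>1)&0x3 = 0x0
seq:1 @ bit 0 → (0xb9>>0)&0x1 = 0x1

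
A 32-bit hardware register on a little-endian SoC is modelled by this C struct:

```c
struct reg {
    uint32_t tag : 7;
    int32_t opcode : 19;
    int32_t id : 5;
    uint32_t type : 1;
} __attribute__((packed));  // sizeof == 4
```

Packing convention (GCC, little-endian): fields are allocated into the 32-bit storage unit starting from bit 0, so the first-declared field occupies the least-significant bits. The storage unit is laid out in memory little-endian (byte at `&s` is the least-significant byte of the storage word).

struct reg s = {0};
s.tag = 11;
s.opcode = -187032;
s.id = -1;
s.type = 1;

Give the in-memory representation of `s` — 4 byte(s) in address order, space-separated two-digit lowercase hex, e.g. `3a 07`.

tag:7 = 11 → 0xb << 0 → word 0x0000000b
opcode:19 = -187032 → 0x52568 << 7 → word 0x0292b40b
id:5 = -1 → 0x1f << 26 → word 0x7e92b40b
type:1 = 1 → 0x1 << 31 → word 0xfe92b40b
word = 0xfe92b40b → little-endian bytes:
  [0]=0x0b  [1]=0xb4  [2]=0x92  [3]=0xfe

0b b4 92 fe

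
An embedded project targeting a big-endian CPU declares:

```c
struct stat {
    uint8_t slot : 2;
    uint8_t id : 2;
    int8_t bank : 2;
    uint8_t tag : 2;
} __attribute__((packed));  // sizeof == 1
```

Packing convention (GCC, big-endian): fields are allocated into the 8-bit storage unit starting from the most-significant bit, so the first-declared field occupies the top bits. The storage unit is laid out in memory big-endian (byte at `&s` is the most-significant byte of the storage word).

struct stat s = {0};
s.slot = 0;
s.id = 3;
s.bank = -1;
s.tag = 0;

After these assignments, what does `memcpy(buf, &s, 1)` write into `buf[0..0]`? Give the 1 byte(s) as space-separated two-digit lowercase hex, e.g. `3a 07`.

3c

slot:2 = 0 → 0x0 << 6 → word 0x00
id:2 = 3 → 0x3 << 4 → word 0x30
bank:2 = -1 → 0x3 << 2 → word 0x3c
tag:2 = 0 → 0x0 << 0 → word 0x3c
word = 0x3c → big-endian bytes:
  [0]=0x3c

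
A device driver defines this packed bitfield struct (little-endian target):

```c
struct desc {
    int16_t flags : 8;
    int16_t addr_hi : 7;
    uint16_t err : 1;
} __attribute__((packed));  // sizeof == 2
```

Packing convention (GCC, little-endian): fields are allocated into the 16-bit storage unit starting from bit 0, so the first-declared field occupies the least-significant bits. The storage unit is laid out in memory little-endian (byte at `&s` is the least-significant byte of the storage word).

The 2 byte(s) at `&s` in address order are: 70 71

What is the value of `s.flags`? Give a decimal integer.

[0]=0x70 [1]=0x71 (little-endian) → word 0x7170
flags:8 @ bit 0 → (0x7170>>0)&0xff = 0x70  ←
addr_hi:7 @ bit 8 → (0x7170>>8)&0x7f = 0x71
err:1 @ bit 15 → (0x7170>>15)&0x1 = 0x0
flags signed 8b, MSB=0: value = 112

112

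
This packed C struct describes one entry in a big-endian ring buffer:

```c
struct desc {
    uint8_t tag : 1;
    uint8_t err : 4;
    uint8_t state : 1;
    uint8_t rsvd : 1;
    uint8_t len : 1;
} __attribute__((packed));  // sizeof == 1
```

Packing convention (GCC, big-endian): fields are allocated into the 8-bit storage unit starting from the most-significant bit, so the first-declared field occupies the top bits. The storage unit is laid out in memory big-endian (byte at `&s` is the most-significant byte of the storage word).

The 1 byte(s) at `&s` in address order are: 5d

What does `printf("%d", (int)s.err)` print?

[0]=0x5d (big-endian) → word 0x5d
tag [7+:1] = (word>>7) & 0x1 = 0
err [3+:4] = (word>>3) & 0xf = 11  ←
state [2+:1] = (word>>2) & 0x1 = 1
rsvd [1+:1] = (word>>1) & 0x1 = 0
len [0+:1] = (word>>0) & 0x1 = 1

11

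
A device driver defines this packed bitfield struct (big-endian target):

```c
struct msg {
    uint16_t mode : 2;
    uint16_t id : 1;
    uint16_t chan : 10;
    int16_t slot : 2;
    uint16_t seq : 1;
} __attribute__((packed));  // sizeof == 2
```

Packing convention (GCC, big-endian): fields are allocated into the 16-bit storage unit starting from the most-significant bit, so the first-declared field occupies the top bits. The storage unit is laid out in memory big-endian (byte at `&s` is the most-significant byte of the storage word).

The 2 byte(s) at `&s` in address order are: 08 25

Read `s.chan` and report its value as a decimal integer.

260

[0]=0x08 [1]=0x25 (big-endian) → word 0x0825
mode:2 @ bit 14 → (0x0825>>14)&0x3 = 0x0
id:1 @ bit 13 → (0x0825>>13)&0x1 = 0x0
chan:10 @ bit 3 → (0x0825>>3)&0x3ff = 0x104  ←
slot:2 @ bit 1 → (0x0825>>1)&0x3 = 0x2
seq:1 @ bit 0 → (0x0825>>0)&0x1 = 0x1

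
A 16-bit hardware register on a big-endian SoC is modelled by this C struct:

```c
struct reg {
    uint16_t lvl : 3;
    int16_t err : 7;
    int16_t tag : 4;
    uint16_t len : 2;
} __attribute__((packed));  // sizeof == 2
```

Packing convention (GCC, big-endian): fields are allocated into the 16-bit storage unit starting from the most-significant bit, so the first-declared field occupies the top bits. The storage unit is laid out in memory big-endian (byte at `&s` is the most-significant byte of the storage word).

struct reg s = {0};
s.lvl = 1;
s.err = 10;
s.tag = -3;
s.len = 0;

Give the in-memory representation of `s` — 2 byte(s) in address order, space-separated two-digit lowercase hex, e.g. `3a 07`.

22 b4

[13+:3] lvl=1 & 0x7 = 0x1; word=0x2000
[6+:7] err=10 & 0x7f = 0xa; word=0x2280
[2+:4] tag=-3 & 0xf = 0xd; word=0x22b4
[0+:2] len=0 & 0x3 = 0x0; word=0x22b4
word = 0x22b4 → big-endian bytes:
  [0]=0x22  [1]=0xb4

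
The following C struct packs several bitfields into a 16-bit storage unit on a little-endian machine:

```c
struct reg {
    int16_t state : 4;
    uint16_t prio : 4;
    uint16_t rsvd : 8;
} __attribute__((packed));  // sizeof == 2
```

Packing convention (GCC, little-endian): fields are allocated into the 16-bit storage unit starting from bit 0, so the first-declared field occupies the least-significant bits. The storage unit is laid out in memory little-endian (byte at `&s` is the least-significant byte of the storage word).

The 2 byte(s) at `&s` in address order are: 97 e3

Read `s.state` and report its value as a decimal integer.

7

[0]=0x97 [1]=0xe3 (little-endian) → word 0xe397
state [0+:4] = (word>>0) & 0xf = 7  ←
prio [4+:4] = (word>>4) & 0xf = 9
rsvd [8+:8] = (word>>8) & 0xff = 227
state signed 4b, MSB=0: value = 7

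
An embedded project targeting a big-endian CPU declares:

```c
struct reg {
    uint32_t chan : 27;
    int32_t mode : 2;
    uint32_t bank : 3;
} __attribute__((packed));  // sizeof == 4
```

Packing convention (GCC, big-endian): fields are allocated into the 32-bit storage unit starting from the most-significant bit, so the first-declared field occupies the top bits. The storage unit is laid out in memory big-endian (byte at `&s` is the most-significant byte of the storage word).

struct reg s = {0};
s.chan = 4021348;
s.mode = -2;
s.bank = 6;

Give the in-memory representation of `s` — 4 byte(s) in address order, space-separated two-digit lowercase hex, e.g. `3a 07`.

chan:27 = 4021348 → 0x3d5c64 << 5 → word 0x07ab8c80
mode:2 = -2 → 0x2 << 3 → word 0x07ab8c90
bank:3 = 6 → 0x6 << 0 → word 0x07ab8c96
word = 0x07ab8c96 → big-endian bytes:
  [0]=0x07  [1]=0xab  [2]=0x8c  [3]=0x96

07 ab 8c 96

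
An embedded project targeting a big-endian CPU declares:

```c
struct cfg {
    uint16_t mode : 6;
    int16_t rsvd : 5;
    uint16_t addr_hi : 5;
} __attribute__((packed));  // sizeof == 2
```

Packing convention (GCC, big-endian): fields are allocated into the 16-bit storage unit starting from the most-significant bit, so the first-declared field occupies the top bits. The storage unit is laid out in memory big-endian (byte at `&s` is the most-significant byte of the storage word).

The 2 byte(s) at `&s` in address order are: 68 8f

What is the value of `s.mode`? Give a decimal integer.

[0]=0x68 [1]=0x8f (big-endian) → word 0x688f
mode:6 @ bit 10 → (0x688f>>10)&0x3f = 0x1a  ←
rsvd:5 @ bit 5 → (0x688f>>5)&0x1f = 0x4
addr_hi:5 @ bit 0 → (0x688f>>0)&0x1f = 0xf

26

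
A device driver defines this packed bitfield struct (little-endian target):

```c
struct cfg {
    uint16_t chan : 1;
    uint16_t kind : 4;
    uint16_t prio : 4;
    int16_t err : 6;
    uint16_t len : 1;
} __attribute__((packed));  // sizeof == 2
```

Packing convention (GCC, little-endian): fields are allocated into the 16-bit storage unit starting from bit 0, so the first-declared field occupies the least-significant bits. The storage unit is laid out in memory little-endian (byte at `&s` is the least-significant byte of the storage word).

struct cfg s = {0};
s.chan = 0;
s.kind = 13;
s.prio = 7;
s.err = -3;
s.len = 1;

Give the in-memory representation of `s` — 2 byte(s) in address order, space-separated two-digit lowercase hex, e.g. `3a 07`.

fa fa

chan (1b) val=0 bits=0x0 at bit 0: 0x0000
kind (4b) val=13 bits=0xd at bit 1: 0x001a
prio (4b) val=7 bits=0x7 at bit 5: 0x00fa
err (6b) val=-3 bits=0x3d at bit 9: 0x7afa
len (1b) val=1 bits=0x1 at bit 15: 0xfafa
word = 0xfafa → little-endian bytes:
  [0]=0xfa  [1]=0xfa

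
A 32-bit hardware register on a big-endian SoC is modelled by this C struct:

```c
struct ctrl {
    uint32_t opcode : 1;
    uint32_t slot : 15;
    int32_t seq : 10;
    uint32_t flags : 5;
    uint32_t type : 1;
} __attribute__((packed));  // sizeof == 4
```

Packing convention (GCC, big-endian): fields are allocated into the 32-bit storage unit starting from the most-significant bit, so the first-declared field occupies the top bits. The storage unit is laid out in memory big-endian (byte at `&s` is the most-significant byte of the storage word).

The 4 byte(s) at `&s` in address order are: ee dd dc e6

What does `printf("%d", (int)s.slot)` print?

[0]=0xee [1]=0xdd [2]=0xdc [3]=0xe6 (big-endian) → word 0xeedddce6
opcode [31+:1] = (word>>31) & 0x1 = 1
slot [16+:15] = (word>>16) & 0x7fff = 28381  ←
seq [6+:10] = (word>>6) & 0x3ff = 883
flags [1+:5] = (word>>1) & 0x1f = 19
type [0+:1] = (word>>0) & 0x1 = 0

28381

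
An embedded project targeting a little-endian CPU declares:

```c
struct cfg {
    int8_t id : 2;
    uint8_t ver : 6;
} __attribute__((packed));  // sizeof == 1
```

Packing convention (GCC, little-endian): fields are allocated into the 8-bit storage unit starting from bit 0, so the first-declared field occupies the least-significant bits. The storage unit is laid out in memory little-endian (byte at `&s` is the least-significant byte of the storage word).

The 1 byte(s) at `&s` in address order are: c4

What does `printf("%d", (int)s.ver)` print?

[0]=0xc4 (little-endian) → word 0xc4
id [0+:2] = (word>>0) & 0x3 = 0
ver [2+:6] = (word>>2) & 0x3f = 49  ←

49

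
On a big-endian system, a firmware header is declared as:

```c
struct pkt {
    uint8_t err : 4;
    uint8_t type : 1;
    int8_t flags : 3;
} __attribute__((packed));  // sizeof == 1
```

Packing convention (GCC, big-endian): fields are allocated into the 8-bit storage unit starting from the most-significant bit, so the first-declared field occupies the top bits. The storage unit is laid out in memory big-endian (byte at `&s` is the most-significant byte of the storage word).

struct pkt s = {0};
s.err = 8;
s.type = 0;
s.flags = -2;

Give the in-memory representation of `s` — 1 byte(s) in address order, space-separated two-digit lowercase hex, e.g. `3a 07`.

err (4b) val=8 bits=0x8 at bit 4: 0x80
type (1b) val=0 bits=0x0 at bit 3: 0x80
flags (3b) val=-2 bits=0x6 at bit 0: 0x86
word = 0x86 → big-endian bytes:
  [0]=0x86

86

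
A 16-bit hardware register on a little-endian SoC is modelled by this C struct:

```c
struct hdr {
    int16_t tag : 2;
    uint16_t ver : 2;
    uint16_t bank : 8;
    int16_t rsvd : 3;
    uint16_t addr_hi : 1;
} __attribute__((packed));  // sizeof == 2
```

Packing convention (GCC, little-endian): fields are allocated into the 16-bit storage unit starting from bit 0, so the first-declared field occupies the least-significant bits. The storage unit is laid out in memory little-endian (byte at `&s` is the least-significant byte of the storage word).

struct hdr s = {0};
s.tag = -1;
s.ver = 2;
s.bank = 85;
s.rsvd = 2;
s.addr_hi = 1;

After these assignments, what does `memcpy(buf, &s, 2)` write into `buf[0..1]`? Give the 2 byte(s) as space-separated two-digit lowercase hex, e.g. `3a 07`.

tag (2b) val=-1 bits=0x3 at bit 0: 0x0003
ver (2b) val=2 bits=0x2 at bit 2: 0x000b
bank (8b) val=85 bits=0x55 at bit 4: 0x055b
rsvd (3b) val=2 bits=0x2 at bit 12: 0x255b
addr_hi (1b) val=1 bits=0x1 at bit 15: 0xa55b
word = 0xa55b → little-endian bytes:
  [0]=0x5b  [1]=0xa5

5b a5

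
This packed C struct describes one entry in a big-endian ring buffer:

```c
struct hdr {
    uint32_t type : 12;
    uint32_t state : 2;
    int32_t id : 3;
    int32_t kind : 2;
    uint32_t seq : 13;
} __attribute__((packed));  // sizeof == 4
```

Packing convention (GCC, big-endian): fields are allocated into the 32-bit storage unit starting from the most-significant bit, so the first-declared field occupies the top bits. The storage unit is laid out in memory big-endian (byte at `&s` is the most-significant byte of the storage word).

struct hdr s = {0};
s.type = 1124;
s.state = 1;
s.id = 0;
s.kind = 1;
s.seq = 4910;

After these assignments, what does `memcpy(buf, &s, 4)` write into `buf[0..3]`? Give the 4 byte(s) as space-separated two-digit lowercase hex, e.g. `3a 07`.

type (12b) val=1124 bits=0x464 at bit 20: 0x46400000
state (2b) val=1 bits=0x1 at bit 18: 0x46440000
id (3b) val=0 bits=0x0 at bit 15: 0x46440000
kind (2b) val=1 bits=0x1 at bit 13: 0x46442000
seq (13b) val=4910 bits=0x132e at bit 0: 0x4644332e
word = 0x4644332e → big-endian bytes:
  [0]=0x46  [1]=0x44  [2]=0x33  [3]=0x2e

46 44 33 2e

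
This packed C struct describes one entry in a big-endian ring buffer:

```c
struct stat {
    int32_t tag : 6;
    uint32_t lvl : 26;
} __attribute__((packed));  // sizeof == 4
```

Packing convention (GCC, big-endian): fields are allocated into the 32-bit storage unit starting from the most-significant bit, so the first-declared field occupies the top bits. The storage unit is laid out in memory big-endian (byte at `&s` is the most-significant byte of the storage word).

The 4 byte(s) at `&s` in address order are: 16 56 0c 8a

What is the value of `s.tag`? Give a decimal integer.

5

[0]=0x16 [1]=0x56 [2]=0x0c [3]=0x8a (big-endian) → word 0x16560c8a
tag:6 @ bit 26 → (0x16560c8a>>26)&0x3f = 0x5  ←
lvl:26 @ bit 0 → (0x16560c8a>>0)&0x3ffffff = 0x2560c8a
tag signed 6b, MSB=0: value = 5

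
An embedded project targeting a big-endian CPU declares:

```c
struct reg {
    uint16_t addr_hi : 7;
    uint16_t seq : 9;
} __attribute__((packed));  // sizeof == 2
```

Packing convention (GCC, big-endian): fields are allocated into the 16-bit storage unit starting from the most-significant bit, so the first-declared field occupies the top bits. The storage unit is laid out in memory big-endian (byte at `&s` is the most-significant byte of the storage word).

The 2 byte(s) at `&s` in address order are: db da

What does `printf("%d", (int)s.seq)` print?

474

[0]=0xdb [1]=0xda (big-endian) → word 0xdbda
addr_hi [9+:7] = (word>>9) & 0x7f = 109
seq [0+:9] = (word>>0) & 0x1ff = 474  ←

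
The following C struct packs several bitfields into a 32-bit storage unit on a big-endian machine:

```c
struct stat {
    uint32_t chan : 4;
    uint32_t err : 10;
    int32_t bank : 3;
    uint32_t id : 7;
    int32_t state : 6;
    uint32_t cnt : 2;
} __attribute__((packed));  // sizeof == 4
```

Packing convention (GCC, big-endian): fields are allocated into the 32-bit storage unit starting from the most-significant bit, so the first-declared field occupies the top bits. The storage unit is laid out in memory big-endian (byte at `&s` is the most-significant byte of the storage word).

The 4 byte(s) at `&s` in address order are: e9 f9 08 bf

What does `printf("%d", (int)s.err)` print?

[0]=0xe9 [1]=0xf9 [2]=0x08 [3]=0xbf (big-endian) → word 0xe9f908bf
chan:4 @ bit 28 → (0xe9f908bf>>28)&0xf = 0xe
err:10 @ bit 18 → (0xe9f908bf>>18)&0x3ff = 0x27e  ←
bank:3 @ bit 15 → (0xe9f908bf>>15)&0x7 = 0x2
id:7 @ bit 8 → (0xe9f908bf>>8)&0x7f = 0x8
state:6 @ bit 2 → (0xe9f908bf>>2)&0x3f = 0x2f
cnt:2 @ bit 0 → (0xe9f908bf>>0)&0x3 = 0x3

638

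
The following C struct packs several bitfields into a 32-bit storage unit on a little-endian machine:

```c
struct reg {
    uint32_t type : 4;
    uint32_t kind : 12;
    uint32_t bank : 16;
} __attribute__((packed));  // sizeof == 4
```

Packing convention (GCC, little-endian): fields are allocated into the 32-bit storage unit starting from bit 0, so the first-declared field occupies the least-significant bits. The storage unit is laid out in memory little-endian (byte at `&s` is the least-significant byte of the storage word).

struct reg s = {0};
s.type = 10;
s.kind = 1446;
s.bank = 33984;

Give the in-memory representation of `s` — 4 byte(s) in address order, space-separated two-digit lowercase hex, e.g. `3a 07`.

6a 5a c0 84

type:4 = 10 → 0xa << 0 → word 0x0000000a
kind:12 = 1446 → 0x5a6 << 4 → word 0x00005a6a
bank:16 = 33984 → 0x84c0 << 16 → word 0x84c05a6a
word = 0x84c05a6a → little-endian bytes:
  [0]=0x6a  [1]=0x5a  [2]=0xc0  [3]=0x84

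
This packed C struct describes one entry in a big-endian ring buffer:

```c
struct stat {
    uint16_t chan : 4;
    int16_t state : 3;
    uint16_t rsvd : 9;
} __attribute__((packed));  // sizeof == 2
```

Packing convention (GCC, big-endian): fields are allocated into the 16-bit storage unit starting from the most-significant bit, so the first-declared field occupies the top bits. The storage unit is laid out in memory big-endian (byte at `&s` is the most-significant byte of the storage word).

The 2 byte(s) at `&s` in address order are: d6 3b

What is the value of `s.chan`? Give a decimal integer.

[0]=0xd6 [1]=0x3b (big-endian) → word 0xd63b
chan:4 @ bit 12 → (0xd63b>>12)&0xf = 0xd  ←
state:3 @ bit 9 → (0xd63b>>9)&0x7 = 0x3
rsvd:9 @ bit 0 → (0xd63b>>0)&0x1ff = 0x3b

13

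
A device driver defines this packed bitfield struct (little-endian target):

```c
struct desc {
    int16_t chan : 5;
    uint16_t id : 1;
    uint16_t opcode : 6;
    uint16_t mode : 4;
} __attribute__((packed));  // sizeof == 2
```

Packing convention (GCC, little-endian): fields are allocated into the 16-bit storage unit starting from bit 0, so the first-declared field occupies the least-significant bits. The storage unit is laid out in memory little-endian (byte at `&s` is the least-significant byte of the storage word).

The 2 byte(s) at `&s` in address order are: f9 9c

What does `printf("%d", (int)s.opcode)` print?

51

[0]=0xf9 [1]=0x9c (little-endian) → word 0x9cf9
chan:5 @ bit 0 → (0x9cf9>>0)&0x1f = 0x19
id:1 @ bit 5 → (0x9cf9>>5)&0x1 = 0x1
opcode:6 @ bit 6 → (0x9cf9>>6)&0x3f = 0x33  ←
mode:4 @ bit 12 → (0x9cf9>>12)&0xf = 0x9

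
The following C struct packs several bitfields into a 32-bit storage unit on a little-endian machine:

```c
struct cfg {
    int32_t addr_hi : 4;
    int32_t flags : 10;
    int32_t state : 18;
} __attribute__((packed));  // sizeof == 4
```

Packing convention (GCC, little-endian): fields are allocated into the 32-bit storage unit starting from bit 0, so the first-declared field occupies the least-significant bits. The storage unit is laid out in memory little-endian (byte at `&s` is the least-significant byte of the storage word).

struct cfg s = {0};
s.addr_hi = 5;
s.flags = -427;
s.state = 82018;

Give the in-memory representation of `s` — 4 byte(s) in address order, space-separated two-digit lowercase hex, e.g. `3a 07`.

55 a5 18 50

addr_hi:4 = 5 → 0x5 << 0 → word 0x00000005
flags:10 = -427 → 0x255 << 4 → word 0x00002555
state:18 = 82018 → 0x14062 << 14 → word 0x5018a555
word = 0x5018a555 → little-endian bytes:
  [0]=0x55  [1]=0xa5  [2]=0x18  [3]=0x50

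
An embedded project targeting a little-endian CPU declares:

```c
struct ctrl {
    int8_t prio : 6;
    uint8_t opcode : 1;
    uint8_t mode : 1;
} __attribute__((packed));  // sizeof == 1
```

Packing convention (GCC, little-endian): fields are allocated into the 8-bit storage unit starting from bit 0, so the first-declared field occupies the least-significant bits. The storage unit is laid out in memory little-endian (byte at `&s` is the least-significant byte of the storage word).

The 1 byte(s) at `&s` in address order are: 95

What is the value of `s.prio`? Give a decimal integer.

21

[0]=0x95 (little-endian) → word 0x95
prio [0+:6] = (word>>0) & 0x3f = 21  ←
opcode [6+:1] = (word>>6) & 0x1 = 0
mode [7+:1] = (word>>7) & 0x1 = 1
prio signed 6b, MSB=0: value = 21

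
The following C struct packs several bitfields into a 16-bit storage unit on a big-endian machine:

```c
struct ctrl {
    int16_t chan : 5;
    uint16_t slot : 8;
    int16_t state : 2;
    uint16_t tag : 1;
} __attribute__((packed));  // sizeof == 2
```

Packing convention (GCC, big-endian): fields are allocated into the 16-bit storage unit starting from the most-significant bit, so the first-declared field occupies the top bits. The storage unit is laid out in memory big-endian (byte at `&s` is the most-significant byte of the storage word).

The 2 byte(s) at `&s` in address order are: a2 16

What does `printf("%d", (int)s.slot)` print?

66

[0]=0xa2 [1]=0x16 (big-endian) → word 0xa216
chan:5 @ bit 11 → (0xa216>>11)&0x1f = 0x14
slot:8 @ bit 3 → (0xa216>>3)&0xff = 0x42  ←
state:2 @ bit 1 → (0xa216>>1)&0x3 = 0x3
tag:1 @ bit 0 → (0xa216>>0)&0x1 = 0x0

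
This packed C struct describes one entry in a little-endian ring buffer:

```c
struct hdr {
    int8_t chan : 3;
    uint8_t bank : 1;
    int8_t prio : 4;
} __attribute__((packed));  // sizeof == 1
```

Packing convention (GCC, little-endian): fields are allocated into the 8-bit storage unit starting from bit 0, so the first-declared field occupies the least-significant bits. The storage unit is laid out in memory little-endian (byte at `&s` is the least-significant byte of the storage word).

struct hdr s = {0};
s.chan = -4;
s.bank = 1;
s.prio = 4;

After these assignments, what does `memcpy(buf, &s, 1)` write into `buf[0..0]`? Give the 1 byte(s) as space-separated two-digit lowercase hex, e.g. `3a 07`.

chan (3b) val=-4 bits=0x4 at bit 0: 0x04
bank (1b) val=1 bits=0x1 at bit 3: 0x0c
prio (4b) val=4 bits=0x4 at bit 4: 0x4c
word = 0x4c → little-endian bytes:
  [0]=0x4c

4c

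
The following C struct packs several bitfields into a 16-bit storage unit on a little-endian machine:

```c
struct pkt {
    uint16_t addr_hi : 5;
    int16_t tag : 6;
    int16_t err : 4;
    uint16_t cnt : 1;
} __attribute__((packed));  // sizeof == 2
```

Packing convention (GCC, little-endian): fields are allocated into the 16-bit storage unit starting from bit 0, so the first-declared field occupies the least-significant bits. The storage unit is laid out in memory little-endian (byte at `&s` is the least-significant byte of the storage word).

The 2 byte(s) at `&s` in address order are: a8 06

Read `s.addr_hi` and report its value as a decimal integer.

[0]=0xa8 [1]=0x06 (little-endian) → word 0x06a8
addr_hi [0+:5] = (word>>0) & 0x1f = 8  ←
tag [5+:6] = (word>>5) & 0x3f = 53
err [11+:4] = (word>>11) & 0xf = 0
cnt [15+:1] = (word>>15) & 0x1 = 0

8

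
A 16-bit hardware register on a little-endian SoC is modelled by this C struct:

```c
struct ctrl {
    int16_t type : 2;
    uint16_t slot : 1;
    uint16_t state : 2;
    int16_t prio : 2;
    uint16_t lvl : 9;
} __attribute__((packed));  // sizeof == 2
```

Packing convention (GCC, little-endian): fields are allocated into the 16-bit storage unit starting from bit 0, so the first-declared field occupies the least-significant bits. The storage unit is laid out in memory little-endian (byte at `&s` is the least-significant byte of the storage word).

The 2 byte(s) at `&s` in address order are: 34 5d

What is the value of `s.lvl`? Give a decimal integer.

[0]=0x34 [1]=0x5d (little-endian) → word 0x5d34
type:2 @ bit 0 → (0x5d34>>0)&0x3 = 0x0
slot:1 @ bit 2 → (0x5d34>>2)&0x1 = 0x1
state:2 @ bit 3 → (0x5d34>>3)&0x3 = 0x2
prio:2 @ bit 5 → (0x5d34>>5)&0x3 = 0x1
lvl:9 @ bit 7 → (0x5d34>>7)&0x1ff = 0xba  ←

186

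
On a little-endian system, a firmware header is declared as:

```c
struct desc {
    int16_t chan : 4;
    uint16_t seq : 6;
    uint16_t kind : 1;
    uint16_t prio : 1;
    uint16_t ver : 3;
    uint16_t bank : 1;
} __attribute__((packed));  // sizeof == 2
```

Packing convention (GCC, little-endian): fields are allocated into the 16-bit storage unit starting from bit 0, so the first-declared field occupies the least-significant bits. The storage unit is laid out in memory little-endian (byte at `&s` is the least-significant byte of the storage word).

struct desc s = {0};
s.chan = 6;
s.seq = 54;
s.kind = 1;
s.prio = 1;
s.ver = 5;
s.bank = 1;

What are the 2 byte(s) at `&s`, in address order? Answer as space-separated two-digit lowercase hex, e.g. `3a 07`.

66 df

[0+:4] chan=6 & 0xf = 0x6; word=0x0006
[4+:6] seq=54 & 0x3f = 0x36; word=0x0366
[10+:1] kind=1 & 0x1 = 0x1; word=0x0766
[11+:1] prio=1 & 0x1 = 0x1; word=0x0f66
[12+:3] ver=5 & 0x7 = 0x5; word=0x5f66
[15+:1] bank=1 & 0x1 = 0x1; word=0xdf66
word = 0xdf66 → little-endian bytes:
  [0]=0x66  [1]=0xdf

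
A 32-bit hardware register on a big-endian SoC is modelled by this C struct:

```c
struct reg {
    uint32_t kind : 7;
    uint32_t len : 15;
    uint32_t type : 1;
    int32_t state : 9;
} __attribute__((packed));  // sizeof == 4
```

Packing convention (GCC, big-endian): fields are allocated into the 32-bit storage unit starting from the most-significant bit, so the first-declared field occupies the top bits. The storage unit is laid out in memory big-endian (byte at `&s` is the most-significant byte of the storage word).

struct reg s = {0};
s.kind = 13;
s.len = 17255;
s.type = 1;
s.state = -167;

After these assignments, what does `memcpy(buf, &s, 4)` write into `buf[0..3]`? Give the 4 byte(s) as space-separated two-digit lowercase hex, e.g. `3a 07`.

1b 0d 9f 59

kind (7b) val=13 bits=0xd at bit 25: 0x1a000000
len (15b) val=17255 bits=0x4367 at bit 10: 0x1b0d9c00
type (1b) val=1 bits=0x1 at bit 9: 0x1b0d9e00
state (9b) val=-167 bits=0x159 at bit 0: 0x1b0d9f59
word = 0x1b0d9f59 → big-endian bytes:
  [0]=0x1b  [1]=0x0d  [2]=0x9f  [3]=0x59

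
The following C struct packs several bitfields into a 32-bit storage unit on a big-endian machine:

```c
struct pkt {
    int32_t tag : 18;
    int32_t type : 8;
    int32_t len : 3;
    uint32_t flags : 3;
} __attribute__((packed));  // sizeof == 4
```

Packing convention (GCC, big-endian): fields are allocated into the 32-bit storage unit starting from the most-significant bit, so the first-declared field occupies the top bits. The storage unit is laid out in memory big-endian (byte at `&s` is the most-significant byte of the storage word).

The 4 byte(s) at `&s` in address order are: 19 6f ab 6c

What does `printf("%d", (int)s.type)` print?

-83

[0]=0x19 [1]=0x6f [2]=0xab [3]=0x6c (big-endian) → word 0x196fab6c
tag:18 @ bit 14 → (0x196fab6c>>14)&0x3ffff = 0x65be
type:8 @ bit 6 → (0x196fab6c>>6)&0xff = 0xad  ←
len:3 @ bit 3 → (0x196fab6c>>3)&0x7 = 0x5
flags:3 @ bit 0 → (0x196fab6c>>0)&0x7 = 0x4
type signed 8b, MSB=1: 173 - 256 = -83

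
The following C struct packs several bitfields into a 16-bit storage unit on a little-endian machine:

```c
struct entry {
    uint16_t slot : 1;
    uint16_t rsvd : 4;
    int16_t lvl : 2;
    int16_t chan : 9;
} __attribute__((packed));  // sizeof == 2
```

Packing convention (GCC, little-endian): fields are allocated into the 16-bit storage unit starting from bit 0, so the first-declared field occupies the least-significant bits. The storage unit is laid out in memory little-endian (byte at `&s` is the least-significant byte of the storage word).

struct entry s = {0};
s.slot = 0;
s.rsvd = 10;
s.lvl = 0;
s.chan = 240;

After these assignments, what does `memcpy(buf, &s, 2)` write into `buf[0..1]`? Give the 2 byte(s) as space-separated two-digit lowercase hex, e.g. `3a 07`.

slot:1 = 0 → 0x0 << 0 → word 0x0000
rsvd:4 = 10 → 0xa << 1 → word 0x0014
lvl:2 = 0 → 0x0 << 5 → word 0x0014
chan:9 = 240 → 0xf0 << 7 → word 0x7814
word = 0x7814 → little-endian bytes:
  [0]=0x14  [1]=0x78

14 78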